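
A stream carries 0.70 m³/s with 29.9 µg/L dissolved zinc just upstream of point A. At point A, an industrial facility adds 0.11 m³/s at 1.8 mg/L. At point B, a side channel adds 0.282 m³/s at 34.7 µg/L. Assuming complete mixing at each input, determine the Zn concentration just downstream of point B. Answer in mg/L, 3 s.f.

29.9 µg/L = 0.0299 mg/L.
After input A: C = (0.7·0.0299 + 0.11·1.8) / 0.81 = 0.2703 mg/L.
34.7 µg/L = 0.0347 mg/L.
After input B: C = (0.81·0.2703 + 0.282·0.0347) / 1.092 = 0.2094 mg/L.

0.209 mg/L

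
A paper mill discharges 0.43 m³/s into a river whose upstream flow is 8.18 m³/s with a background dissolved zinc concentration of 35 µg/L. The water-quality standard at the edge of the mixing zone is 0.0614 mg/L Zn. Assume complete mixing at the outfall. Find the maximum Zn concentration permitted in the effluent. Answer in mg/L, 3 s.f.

0.564 mg/L

35 µg/L = 0.035 mg/L.
Mass balance: 0.0614·8.61 = 0.43·Cₑ + 8.18·0.035.
Cₑ = (0.5287 − 0.2863) / 0.43 = 0.5636 mg/L.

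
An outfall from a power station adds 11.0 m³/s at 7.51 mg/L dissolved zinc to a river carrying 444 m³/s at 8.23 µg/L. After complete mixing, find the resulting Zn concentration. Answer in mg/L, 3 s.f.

0.190 mg/L

8.23 µg/L = 0.00823 mg/L.
Flow-weighted mixing gives C = (11·7.51 + 444·0.00823) / (11 + 444) = 86.26/455 = 0.1896 mg/L.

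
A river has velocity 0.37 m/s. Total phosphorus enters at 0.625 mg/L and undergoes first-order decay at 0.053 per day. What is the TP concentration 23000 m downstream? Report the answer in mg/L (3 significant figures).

Travel time t = 23000 m / 0.37 m/s = 2.3e+04/0.37 = 6.216e+04 s = 0.7195 d.
First-order decay: C = 0.625·exp(−0.053·0.7195) = 0.625·0.9626 = 0.6016 mg/L.

0.602 mg/L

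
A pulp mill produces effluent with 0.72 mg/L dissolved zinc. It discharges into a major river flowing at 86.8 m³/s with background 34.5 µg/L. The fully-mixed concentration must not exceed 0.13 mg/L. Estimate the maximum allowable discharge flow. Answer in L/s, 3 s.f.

14000 L/s

34.5 µg/L = 0.0345 mg/L.
Mass balance at complete mixing: C_std·(Q_w + Q_r) = Q_w·C_e + Q_r·C_b.
Rearranging, Q_w = Q_r·(C_std − C_b)/(C_e − C_std) = 86.8·(0.13 − 0.0345) / (0.72 − 0.13) = 14.05 m³/s.
= 1.405e+04 L/s.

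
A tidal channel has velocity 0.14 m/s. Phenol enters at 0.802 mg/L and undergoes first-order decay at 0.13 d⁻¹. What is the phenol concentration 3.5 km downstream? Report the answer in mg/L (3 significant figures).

Travel time t = 3.5 km / 0.14 m/s = 3500/0.14 = 2.5e+04 s = 0.2894 d.
First-order decay: C = 0.802·exp(−0.13·0.2894) = 0.802·0.9631 = 0.7724 mg/L.

0.772 mg/L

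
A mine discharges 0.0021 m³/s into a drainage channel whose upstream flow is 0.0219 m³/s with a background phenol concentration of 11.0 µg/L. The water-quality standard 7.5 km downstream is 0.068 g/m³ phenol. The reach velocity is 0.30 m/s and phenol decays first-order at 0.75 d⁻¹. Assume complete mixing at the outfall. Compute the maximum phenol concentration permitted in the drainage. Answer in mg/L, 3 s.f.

11.0 µg/L = 0.011 mg/L.
Travel time to the compliance point: t = 7500/0.30 = 2.5e+04 s = 0.2894 d; decay factor exp(−0.75·0.2894) = 0.8049.
So the concentration just after mixing may be at most 0.068/0.8049 = 0.08448 mg/L.
Mass balance: 0.08448·0.024 = 0.0021·Cₑ + 0.0219·0.011.
Cₑ = (0.002028 − 0.0002409) / 0.0021 = 0.8508 mg/L.

0.851 mg/L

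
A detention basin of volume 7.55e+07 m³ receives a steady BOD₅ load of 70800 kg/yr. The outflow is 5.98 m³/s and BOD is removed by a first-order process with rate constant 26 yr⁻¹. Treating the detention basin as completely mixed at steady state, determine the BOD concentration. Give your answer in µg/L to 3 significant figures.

Outflow Q = 5.98 m³/s × 3.156e+07 s/yr = 1.887e+08 m³/yr.
Steady-state CSTR mass balance: W = Q·C + k·V·C, so C = W/(Q + kV).
Q + kV = 1.887e+08 + 26·7.55e+07 = 2.152e+09 m³/yr.
C = 70800/2.152e+09 = 3.29e-05 kg/m³ = 0.0329 mg/L = 32.9 µg/L.

32.9 µg/L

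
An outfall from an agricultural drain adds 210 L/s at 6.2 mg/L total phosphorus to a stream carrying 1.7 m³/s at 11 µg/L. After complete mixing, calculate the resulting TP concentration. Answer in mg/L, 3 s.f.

0.691 mg/L

210 L/s = 0.21 m³/s.
11 µg/L = 0.011 mg/L.
Flow-weighted mixing gives C = (0.21·6.2 + 1.7·0.011) / (0.21 + 1.7) = 1.321/1.91 = 0.6915 mg/L.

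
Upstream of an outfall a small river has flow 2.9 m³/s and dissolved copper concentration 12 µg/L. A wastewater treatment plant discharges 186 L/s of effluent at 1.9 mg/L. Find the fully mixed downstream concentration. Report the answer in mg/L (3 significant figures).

186 L/s = 0.186 m³/s.
12 µg/L = 0.012 mg/L.
Conservation of mass across the mixing zone: C = (0.186·1.9 + 2.9·0.012) / (0.186 + 2.9) = 0.3882/3.086 = 0.1258 mg/L.

0.126 mg/L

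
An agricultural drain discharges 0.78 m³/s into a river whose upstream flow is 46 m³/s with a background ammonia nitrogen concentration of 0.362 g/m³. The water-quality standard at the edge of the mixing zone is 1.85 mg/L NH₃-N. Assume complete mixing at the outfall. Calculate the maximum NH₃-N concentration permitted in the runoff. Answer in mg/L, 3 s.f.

89.6 mg/L

Mass balance: 1.85·46.78 = 0.78·Cₑ + 46·0.362.
Cₑ = (86.54 − 16.65) / 0.78 = 89.6 mg/L.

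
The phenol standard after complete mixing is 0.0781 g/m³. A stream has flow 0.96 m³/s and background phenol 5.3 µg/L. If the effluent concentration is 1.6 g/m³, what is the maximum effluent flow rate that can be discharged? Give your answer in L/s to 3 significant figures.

45.9 L/s

5.3 µg/L = 0.0053 mg/L.
Mass balance at complete mixing: C_std·(Q_w + Q_r) = Q_w·C_e + Q_r·C_b.
Rearranging, Q_w = Q_r·(C_std − C_b)/(C_e − C_std) = 0.96·(0.0781 − 0.0053) / (1.6 − 0.0781) = 0.04592 m³/s.
= 45.92 L/s.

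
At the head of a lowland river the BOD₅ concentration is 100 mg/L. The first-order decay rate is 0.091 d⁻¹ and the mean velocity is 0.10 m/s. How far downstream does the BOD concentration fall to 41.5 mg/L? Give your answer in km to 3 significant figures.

From C = C₀·e^(−kt), t = ln(C₀/C)/k = ln(100/41.5)/0.091 = 0.8795/0.091 = 9.665 d.
Distance = v·t = 0.10 m/s × 8.35e+05 s = 8.35e+04 m = 83.5 km.

83.5 km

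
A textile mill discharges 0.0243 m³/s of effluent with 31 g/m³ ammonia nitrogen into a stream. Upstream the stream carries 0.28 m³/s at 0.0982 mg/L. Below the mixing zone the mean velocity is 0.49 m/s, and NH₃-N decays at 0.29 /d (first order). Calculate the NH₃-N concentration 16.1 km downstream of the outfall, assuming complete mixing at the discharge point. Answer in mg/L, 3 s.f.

After complete mixing, C₀ = (0.0243·31 + 0.28·0.0982) / 0.3043 = 2.566 mg/L.
Travel time t = 1.61e+04 m / 0.49 m/s = 3.286e+04 s = 0.3803 d.
C = 2.566·exp(−0.29·0.3803) = 2.566·0.8956 = 2.298 mg/L.

2.30 mg/L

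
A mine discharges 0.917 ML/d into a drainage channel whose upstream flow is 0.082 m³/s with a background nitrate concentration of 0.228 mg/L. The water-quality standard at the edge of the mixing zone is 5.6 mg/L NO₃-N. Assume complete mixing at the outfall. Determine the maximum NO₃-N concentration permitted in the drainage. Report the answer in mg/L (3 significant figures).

0.917 ML/d = 0.01061 m³/s.
Mass balance: 5.6·0.09261 = 0.01061·Cₑ + 0.082·0.228.
Cₑ = (0.5186 − 0.0187) / 0.01061 = 47.1 mg/L.

47.1 mg/L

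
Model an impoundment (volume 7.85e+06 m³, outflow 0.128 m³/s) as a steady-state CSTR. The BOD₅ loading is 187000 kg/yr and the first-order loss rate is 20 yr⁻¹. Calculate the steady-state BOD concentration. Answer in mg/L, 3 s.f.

Outflow Q = 0.128 m³/s × 3.156e+07 s/yr = 4.039e+06 m³/yr.
Steady-state CSTR mass balance: W = Q·C + k·V·C, so C = W/(Q + kV).
Q + kV = 4.039e+06 + 20·7.85e+06 = 1.61e+08 m³/yr.
C = 187000/1.61e+08 = 0.001161 kg/m³ = 1.161 mg/L.

1.16 mg/L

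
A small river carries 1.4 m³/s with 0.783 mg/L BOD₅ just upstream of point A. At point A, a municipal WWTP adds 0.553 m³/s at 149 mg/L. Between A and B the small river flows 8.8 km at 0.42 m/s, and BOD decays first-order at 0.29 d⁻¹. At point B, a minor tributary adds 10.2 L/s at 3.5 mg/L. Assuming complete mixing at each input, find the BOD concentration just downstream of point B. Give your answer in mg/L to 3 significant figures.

39.7 mg/L

After input A: C = (1.4·0.783 + 0.553·149) / 1.953 = 42.75 mg/L.
Over the 8.8 km reach to input B (t = 2.095e+04 s = 0.2425 d), decay gives C = 42.75·exp(−0.29·0.2425) = 39.85 mg/L.
10.2 L/s = 0.0102 m³/s.
After input B: C = (1.953·39.85 + 0.0102·3.5) / 1.963 = 39.66 mg/L.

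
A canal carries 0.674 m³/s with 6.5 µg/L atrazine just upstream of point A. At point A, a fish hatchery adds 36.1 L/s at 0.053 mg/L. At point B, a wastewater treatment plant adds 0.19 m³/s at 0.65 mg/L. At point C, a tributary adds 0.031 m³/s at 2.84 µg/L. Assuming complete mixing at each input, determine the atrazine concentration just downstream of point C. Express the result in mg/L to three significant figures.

6.5 µg/L = 0.0065 mg/L.
36.1 L/s = 0.0361 m³/s.
After input A: C = (0.674·0.0065 + 0.0361·0.053) / 0.7101 = 0.008864 mg/L.
After input B: C = (0.7101·0.008864 + 0.19·0.65) / 0.9001 = 0.1442 mg/L.
2.84 µg/L = 0.00284 mg/L.
After input C: C = (0.9001·0.1442 + 0.031·0.00284) / 0.9311 = 0.1395 mg/L.

0.139 mg/L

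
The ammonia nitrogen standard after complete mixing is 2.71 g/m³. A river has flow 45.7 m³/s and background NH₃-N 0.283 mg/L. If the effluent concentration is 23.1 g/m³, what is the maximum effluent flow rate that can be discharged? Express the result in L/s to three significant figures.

Mass balance at complete mixing: C_std·(Q_w + Q_r) = Q_w·C_e + Q_r·C_b.
Rearranging, Q_w = Q_r·(C_std − C_b)/(C_e − C_std) = 45.7·(2.71 − 0.283) / (23.1 − 2.71) = 5.44 m³/s.
= 5440 L/s.

5440 L/s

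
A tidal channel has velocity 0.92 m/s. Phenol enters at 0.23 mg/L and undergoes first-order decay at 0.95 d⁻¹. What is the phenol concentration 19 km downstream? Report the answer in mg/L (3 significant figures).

0.183 mg/L

Travel time t = 19 km / 0.92 m/s = 1.9e+04/0.92 = 2.065e+04 s = 0.239 d.
First-order decay: C = 0.23·exp(−0.95·0.239) = 0.23·0.7969 = 0.1833 mg/L.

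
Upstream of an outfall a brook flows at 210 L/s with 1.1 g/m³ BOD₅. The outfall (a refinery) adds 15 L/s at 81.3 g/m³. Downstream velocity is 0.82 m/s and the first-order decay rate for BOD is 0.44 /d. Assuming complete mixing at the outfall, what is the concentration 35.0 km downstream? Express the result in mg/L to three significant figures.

15 L/s = 0.015 m³/s.
210 L/s = 0.21 m³/s.
After complete mixing, C₀ = (0.015·81.3 + 0.21·1.1) / 0.225 = 6.447 mg/L.
Travel time t = 3.5e+04 m / 0.82 m/s = 4.268e+04 s = 0.494 d.
C = 6.447·exp(−0.44·0.494) = 6.447·0.8046 = 5.187 mg/L.

5.19 mg/L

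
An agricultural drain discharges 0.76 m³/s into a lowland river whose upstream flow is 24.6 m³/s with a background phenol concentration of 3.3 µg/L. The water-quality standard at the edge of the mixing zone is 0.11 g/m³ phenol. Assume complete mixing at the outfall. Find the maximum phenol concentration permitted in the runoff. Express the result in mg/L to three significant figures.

3.56 mg/L

3.3 µg/L = 0.0033 mg/L.
Mass balance: 0.11·25.36 = 0.76·Cₑ + 24.6·0.0033.
Cₑ = (2.79 − 0.08118) / 0.76 = 3.564 mg/L.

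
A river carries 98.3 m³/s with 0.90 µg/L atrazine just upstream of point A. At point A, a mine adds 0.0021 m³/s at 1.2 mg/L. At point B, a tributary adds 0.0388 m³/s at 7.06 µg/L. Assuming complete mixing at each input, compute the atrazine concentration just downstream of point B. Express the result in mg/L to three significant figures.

0.000928 mg/L

0.90 µg/L = 0.0009 mg/L.
After input A: C = (98.3·0.0009 + 0.0021·1.2) / 98.3 = 0.0009256 mg/L.
7.06 µg/L = 0.00706 mg/L.
After input B: C = (98.3·0.0009256 + 0.0388·0.00706) / 98.34 = 0.000928 mg/L.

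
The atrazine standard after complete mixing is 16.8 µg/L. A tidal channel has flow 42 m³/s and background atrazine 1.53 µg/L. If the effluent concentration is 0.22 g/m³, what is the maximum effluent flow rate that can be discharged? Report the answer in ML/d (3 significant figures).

1.53 µg/L = 0.00153 mg/L.
16.8 µg/L = 0.0168 mg/L.
Mass balance at complete mixing: C_std·(Q_w + Q_r) = Q_w·C_e + Q_r·C_b.
Rearranging, Q_w = Q_r·(C_std − C_b)/(C_e − C_std) = 42·(0.0168 − 0.00153) / (0.22 − 0.0168) = 3.156 m³/s.
= 272.7 ML/d.

273 ML/d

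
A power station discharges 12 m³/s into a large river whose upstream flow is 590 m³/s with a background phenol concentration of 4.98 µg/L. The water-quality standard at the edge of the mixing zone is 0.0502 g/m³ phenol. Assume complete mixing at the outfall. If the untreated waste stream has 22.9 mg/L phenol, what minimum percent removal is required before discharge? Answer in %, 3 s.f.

4.98 µg/L = 0.00498 mg/L.
Mass balance: 0.0502·602 = 12·Cₑ + 590·0.00498.
Cₑ = (30.22 − 2.938) / 12 = 2.274 mg/L.
Required removal = 1 − 2.274/22.9 = 90.07 %.

90.1 %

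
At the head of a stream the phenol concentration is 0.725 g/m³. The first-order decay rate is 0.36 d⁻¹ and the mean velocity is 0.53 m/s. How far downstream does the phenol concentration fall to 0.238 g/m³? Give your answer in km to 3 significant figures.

From C = C₀·e^(−kt), t = ln(C₀/C)/k = ln(0.725/0.238)/0.36 = 1.114/0.36 = 3.094 d.
Distance = v·t = 0.53 m/s × 2.673e+05 s = 1.417e+05 m = 141.7 km.

142 km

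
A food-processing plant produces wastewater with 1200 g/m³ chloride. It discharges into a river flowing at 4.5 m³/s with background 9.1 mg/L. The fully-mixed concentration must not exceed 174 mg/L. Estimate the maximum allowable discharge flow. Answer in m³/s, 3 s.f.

0.723 m³/s

Mass balance at complete mixing: C_std·(Q_w + Q_r) = Q_w·C_e + Q_r·C_b.
Rearranging, Q_w = Q_r·(C_std − C_b)/(C_e − C_std) = 4.5·(174 − 9.1) / (1200 − 174) = 0.7232 m³/s.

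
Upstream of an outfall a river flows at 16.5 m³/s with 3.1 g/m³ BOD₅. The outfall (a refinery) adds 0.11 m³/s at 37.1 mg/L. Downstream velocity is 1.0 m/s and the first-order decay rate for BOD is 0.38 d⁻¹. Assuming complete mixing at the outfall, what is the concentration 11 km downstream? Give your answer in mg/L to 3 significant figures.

After complete mixing, C₀ = (0.11·37.1 + 16.5·3.1) / 16.61 = 3.325 mg/L.
Travel time t = 1.1e+04 m / 1.0 m/s = 1.1e+04 s = 0.1273 d.
C = 3.325·exp(−0.38·0.1273) = 3.325·0.9528 = 3.168 mg/L.

3.17 mg/L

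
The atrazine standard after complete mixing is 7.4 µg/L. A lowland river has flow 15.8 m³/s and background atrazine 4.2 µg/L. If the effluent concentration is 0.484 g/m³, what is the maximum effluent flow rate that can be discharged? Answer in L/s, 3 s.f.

106 L/s

4.2 µg/L = 0.0042 mg/L.
7.4 µg/L = 0.0074 mg/L.
Mass balance at complete mixing: C_std·(Q_w + Q_r) = Q_w·C_e + Q_r·C_b.
Rearranging, Q_w = Q_r·(C_std − C_b)/(C_e − C_std) = 15.8·(0.0074 − 0.0042) / (0.484 − 0.0074) = 0.1061 m³/s.
= 106.1 L/s.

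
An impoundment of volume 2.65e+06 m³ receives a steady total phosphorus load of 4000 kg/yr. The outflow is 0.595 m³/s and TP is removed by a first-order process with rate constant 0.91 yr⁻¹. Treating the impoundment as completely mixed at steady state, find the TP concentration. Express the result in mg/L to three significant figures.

0.189 mg/L

Outflow Q = 0.595 m³/s × 3.156e+07 s/yr = 1.878e+07 m³/yr.
Steady-state CSTR mass balance: W = Q·C + k·V·C, so C = W/(Q + kV).
Q + kV = 1.878e+07 + 0.91·2.65e+06 = 2.119e+07 m³/yr.
C = 4000/2.119e+07 = 0.0001888 kg/m³ = 0.1888 mg/L.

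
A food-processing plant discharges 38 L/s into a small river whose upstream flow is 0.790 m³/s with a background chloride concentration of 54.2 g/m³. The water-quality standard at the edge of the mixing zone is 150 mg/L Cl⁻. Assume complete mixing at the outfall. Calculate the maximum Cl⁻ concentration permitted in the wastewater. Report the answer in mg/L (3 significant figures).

2140 mg/L

38 L/s = 0.038 m³/s.
Mass balance: 150·0.828 = 0.038·Cₑ + 0.79·54.2.
Cₑ = (124.2 − 42.82) / 0.038 = 2142 mg/L.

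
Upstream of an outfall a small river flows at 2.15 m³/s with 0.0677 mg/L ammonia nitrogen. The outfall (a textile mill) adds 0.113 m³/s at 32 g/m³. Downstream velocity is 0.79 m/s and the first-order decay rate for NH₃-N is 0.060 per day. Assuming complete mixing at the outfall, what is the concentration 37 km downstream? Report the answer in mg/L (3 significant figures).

After complete mixing, C₀ = (0.113·32 + 2.15·0.0677) / 2.263 = 1.662 mg/L.
Travel time t = 3.7e+04 m / 0.79 m/s = 4.684e+04 s = 0.5421 d.
C = 1.662·exp(−0.060·0.5421) = 1.662·0.968 = 1.609 mg/L.

1.61 mg/L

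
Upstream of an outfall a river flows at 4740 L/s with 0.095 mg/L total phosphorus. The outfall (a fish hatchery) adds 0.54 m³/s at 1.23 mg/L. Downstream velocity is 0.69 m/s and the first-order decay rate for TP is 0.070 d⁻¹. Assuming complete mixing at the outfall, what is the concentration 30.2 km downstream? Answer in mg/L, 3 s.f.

4740 L/s = 4.74 m³/s.
After complete mixing, C₀ = (0.54·1.23 + 4.74·0.095) / 5.28 = 0.2111 mg/L.
Travel time t = 3.02e+04 m / 0.69 m/s = 4.377e+04 s = 0.5066 d.
C = 0.2111·exp(−0.070·0.5066) = 0.2111·0.9652 = 0.2037 mg/L.

0.204 mg/L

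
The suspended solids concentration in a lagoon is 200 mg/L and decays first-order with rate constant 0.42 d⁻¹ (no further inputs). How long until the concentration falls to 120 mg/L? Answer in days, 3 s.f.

1.22 d

t = ln(C₀/C)/k = ln(200/120)/0.42 = 0.5108/0.42 = 1.216 d.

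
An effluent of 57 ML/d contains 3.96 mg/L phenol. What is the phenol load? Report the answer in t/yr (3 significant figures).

82.4 t/yr

57 ML/d = 0.6597 m³/s.
Mass flux = Q·C = 0.6597 m³/s × 3.96 g/m³ = 2.612 g/s.
= 2.612 g/s × 31.56 = 82.44 t/yr.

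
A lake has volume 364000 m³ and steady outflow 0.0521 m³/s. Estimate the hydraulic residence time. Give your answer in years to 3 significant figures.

Q = 0.0521 m³/s × 3.156e+07 s/yr = 1.644e+06 m³/yr.
Hydraulic residence time τ = V/Q = 364000/1.644e+06 = 0.2214 yr.

0.221 yr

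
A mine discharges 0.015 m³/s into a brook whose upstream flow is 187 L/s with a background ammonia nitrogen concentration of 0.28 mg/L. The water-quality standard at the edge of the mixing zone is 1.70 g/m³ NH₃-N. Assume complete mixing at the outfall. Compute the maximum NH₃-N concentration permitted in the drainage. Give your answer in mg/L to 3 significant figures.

19.4 mg/L

187 L/s = 0.187 m³/s.
Mass balance: 1.7·0.202 = 0.015·Cₑ + 0.187·0.28.
Cₑ = (0.3434 − 0.05236) / 0.015 = 19.4 mg/L.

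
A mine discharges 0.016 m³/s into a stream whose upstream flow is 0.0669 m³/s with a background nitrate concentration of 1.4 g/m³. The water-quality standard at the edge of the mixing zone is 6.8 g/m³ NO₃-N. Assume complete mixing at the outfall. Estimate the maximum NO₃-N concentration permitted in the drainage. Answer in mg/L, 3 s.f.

Mass balance: 6.8·0.0829 = 0.016·Cₑ + 0.0669·1.4.
Cₑ = (0.5637 − 0.09366) / 0.016 = 29.38 mg/L.

29.4 mg/L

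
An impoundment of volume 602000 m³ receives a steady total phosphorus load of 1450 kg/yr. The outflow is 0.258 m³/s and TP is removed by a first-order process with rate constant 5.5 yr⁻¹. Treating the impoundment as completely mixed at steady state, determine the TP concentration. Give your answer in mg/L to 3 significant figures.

Outflow Q = 0.258 m³/s × 3.156e+07 s/yr = 8.142e+06 m³/yr.
Steady-state CSTR mass balance: W = Q·C + k·V·C, so C = W/(Q + kV).
Q + kV = 8.142e+06 + 5.5·602000 = 1.145e+07 m³/yr.
C = 1450/1.145e+07 = 0.0001266 kg/m³ = 0.1266 mg/L.

0.127 mg/L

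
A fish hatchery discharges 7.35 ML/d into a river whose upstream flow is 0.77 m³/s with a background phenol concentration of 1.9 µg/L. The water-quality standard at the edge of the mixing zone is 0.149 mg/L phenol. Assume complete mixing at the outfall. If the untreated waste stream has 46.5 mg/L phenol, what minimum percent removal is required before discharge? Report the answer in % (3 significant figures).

7.35 ML/d = 0.08507 m³/s.
1.9 µg/L = 0.0019 mg/L.
Mass balance: 0.149·0.8551 = 0.08507·Cₑ + 0.77·0.0019.
Cₑ = (0.1274 − 0.001463) / 0.08507 = 1.48 mg/L.
Required removal = 1 − 1.48/46.5 = 96.82 %.

96.8 %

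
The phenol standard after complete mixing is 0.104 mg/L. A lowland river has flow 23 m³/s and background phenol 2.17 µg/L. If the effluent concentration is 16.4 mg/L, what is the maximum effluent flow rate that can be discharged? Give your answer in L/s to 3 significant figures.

144 L/s

2.17 µg/L = 0.00217 mg/L.
Mass balance at complete mixing: C_std·(Q_w + Q_r) = Q_w·C_e + Q_r·C_b.
Rearranging, Q_w = Q_r·(C_std − C_b)/(C_e − C_std) = 23·(0.104 − 0.00217) / (16.4 − 0.104) = 0.1437 m³/s.
= 143.7 L/s.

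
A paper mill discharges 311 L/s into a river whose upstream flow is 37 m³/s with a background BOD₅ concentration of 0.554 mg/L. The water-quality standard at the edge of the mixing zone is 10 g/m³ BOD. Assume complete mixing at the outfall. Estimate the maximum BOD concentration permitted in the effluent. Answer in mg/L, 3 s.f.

1130 mg/L

311 L/s = 0.311 m³/s.
Mass balance: 10·37.31 = 0.311·Cₑ + 37·0.554.
Cₑ = (373.1 − 20.5) / 0.311 = 1134 mg/L.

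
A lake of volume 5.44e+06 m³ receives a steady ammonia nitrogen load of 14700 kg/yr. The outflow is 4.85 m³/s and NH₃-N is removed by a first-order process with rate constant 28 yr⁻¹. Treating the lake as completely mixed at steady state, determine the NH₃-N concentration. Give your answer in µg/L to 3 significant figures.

Outflow Q = 4.85 m³/s × 3.156e+07 s/yr = 1.531e+08 m³/yr.
Steady-state CSTR mass balance: W = Q·C + k·V·C, so C = W/(Q + kV).
Q + kV = 1.531e+08 + 28·5.44e+06 = 3.054e+08 m³/yr.
C = 14700/3.054e+08 = 4.814e-05 kg/m³ = 0.04814 mg/L = 48.14 µg/L.

48.1 µg/L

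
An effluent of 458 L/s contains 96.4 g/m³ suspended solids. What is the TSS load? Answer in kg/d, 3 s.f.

3810 kg/d

458 L/s = 0.458 m³/s.
Mass flux = Q·C = 0.458 m³/s × 96.4 g/m³ = 44.15 g/s.
= 44.15 g/s × 86.4 = 3815 kg/d.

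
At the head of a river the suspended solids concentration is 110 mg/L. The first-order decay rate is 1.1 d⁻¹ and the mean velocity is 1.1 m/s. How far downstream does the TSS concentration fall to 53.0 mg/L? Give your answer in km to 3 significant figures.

From C = C₀·e^(−kt), t = ln(C₀/C)/k = ln(110/53.0)/1.1 = 0.7302/1.1 = 0.6638 d.
Distance = v·t = 1.1 m/s × 5.735e+04 s = 6.309e+04 m = 63.09 km.

63.1 km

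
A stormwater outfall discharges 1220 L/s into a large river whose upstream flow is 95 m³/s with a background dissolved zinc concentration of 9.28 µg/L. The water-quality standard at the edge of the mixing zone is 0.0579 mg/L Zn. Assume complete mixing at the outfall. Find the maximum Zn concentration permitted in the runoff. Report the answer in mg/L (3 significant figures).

3.84 mg/L

1220 L/s = 1.22 m³/s.
9.28 µg/L = 0.00928 mg/L.
Mass balance: 0.0579·96.22 = 1.22·Cₑ + 95·0.00928.
Cₑ = (5.571 − 0.8816) / 1.22 = 3.844 mg/L.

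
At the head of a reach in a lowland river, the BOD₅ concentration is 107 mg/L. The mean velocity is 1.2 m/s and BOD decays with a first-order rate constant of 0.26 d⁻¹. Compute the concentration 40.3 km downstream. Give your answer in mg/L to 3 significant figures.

Travel time t = 40.3 km / 1.2 m/s = 4.03e+04/1.2 = 3.358e+04 s = 0.3887 d.
First-order decay: C = 107·exp(−0.26·0.3887) = 107·0.9039 = 96.71 mg/L.

96.7 mg/L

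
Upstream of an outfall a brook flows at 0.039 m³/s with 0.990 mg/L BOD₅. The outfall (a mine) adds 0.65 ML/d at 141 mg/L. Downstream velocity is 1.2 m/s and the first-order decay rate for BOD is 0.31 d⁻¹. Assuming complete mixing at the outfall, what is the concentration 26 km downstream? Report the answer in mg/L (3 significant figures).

0.65 ML/d = 0.007523 m³/s.
After complete mixing, C₀ = (0.007523·141 + 0.039·0.99) / 0.04652 = 23.63 mg/L.
Travel time t = 2.6e+04 m / 1.2 m/s = 2.167e+04 s = 0.2508 d.
C = 23.63·exp(−0.31·0.2508) = 23.63·0.9252 = 21.86 mg/L.

21.9 mg/L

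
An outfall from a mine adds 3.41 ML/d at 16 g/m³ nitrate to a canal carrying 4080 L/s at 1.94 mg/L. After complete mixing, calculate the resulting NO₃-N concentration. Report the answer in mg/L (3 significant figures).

3.41 ML/d = 0.03947 m³/s.
4080 L/s = 4.08 m³/s.
Flow-weighted mixing gives C = (0.03947·16 + 4.08·1.94) / (0.03947 + 4.08) = 8.547/4.119 = 2.075 mg/L.

2.07 mg/L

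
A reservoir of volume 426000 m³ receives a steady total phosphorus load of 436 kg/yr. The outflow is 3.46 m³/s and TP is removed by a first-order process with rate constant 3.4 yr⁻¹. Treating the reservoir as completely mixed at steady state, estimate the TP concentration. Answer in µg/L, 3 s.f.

Outflow Q = 3.46 m³/s × 3.156e+07 s/yr = 1.092e+08 m³/yr.
Steady-state CSTR mass balance: W = Q·C + k·V·C, so C = W/(Q + kV).
Q + kV = 1.092e+08 + 3.4·426000 = 1.106e+08 m³/yr.
C = 436/1.106e+08 = 3.941e-06 kg/m³ = 0.003941 mg/L = 3.941 µg/L.

3.94 µg/L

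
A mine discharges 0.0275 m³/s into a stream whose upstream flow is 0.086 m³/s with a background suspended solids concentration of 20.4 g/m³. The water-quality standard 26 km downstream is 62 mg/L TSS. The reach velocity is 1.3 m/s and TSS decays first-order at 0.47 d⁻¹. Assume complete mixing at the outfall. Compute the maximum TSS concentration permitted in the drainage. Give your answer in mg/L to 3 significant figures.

Travel time to the compliance point: t = 2.6e+04/1.3 = 2e+04 s = 0.2315 d; decay factor exp(−0.47·0.2315) = 0.8969.
So the concentration just after mixing may be at most 62/0.8969 = 69.13 mg/L.
Mass balance: 69.13·0.1135 = 0.0275·Cₑ + 0.086·20.4.
Cₑ = (7.846 − 1.754) / 0.0275 = 221.5 mg/L.

222 mg/L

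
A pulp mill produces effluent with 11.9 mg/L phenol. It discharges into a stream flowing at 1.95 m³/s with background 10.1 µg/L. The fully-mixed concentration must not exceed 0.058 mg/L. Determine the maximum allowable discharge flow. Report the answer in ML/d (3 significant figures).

0.681 ML/d

10.1 µg/L = 0.0101 mg/L.
Mass balance at complete mixing: C_std·(Q_w + Q_r) = Q_w·C_e + Q_r·C_b.
Rearranging, Q_w = Q_r·(C_std − C_b)/(C_e − C_std) = 1.95·(0.058 − 0.0101) / (11.9 − 0.058) = 0.007888 m³/s.
= 0.6815 ML/d.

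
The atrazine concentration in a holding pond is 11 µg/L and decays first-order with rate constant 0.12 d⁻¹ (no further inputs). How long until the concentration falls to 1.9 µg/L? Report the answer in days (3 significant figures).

14.6 d

t = ln(C₀/C)/k = ln(11/1.9)/0.12 = 1.756/0.12 = 14.63 d.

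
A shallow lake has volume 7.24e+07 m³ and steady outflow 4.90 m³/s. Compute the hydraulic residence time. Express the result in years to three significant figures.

Q = 4.90 m³/s × 3.156e+07 s/yr = 1.546e+08 m³/yr.
Hydraulic residence time τ = V/Q = 7.24e+07/1.546e+08 = 0.4682 yr.

0.468 yr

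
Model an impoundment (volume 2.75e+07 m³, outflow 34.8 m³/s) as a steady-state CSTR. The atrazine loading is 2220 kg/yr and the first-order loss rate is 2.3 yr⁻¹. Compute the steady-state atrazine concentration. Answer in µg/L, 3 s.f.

1.91 µg/L

Outflow Q = 34.8 m³/s × 3.156e+07 s/yr = 1.098e+09 m³/yr.
Steady-state CSTR mass balance: W = Q·C + k·V·C, so C = W/(Q + kV).
Q + kV = 1.098e+09 + 2.3·2.75e+07 = 1.161e+09 m³/yr.
C = 2220/1.161e+09 = 1.911e-06 kg/m³ = 0.001911 mg/L = 1.911 µg/L.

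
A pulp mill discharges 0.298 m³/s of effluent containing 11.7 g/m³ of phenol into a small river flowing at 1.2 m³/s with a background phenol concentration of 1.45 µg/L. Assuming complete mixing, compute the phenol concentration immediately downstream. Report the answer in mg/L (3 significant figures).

2.33 mg/L

1.45 µg/L = 0.00145 mg/L.
Conservation of mass across the mixing zone: C = (0.298·11.7 + 1.2·0.00145) / (0.298 + 1.2) = 3.488/1.498 = 2.329 mg/L.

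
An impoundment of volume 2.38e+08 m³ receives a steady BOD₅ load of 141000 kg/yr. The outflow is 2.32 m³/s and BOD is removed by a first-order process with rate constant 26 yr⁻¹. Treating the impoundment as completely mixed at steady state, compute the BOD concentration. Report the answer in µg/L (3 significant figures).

22.5 µg/L

Outflow Q = 2.32 m³/s × 3.156e+07 s/yr = 7.321e+07 m³/yr.
Steady-state CSTR mass balance: W = Q·C + k·V·C, so C = W/(Q + kV).
Q + kV = 7.321e+07 + 26·2.38e+08 = 6.261e+09 m³/yr.
C = 141000/6.261e+09 = 2.252e-05 kg/m³ = 0.02252 mg/L = 22.52 µg/L.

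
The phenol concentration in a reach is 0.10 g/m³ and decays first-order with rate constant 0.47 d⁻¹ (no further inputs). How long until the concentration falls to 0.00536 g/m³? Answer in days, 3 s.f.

t = ln(C₀/C)/k = ln(0.10/0.00536)/0.47 = 2.926/0.47 = 6.226 d.

6.23 d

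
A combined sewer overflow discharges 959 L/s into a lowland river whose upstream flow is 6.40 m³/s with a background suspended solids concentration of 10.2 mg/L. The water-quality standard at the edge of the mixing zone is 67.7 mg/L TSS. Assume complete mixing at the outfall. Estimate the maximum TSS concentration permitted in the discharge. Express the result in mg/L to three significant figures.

959 L/s = 0.959 m³/s.
Mass balance: 67.7·7.359 = 0.959·Cₑ + 6.4·10.2.
Cₑ = (498.2 − 65.28) / 0.959 = 451.4 mg/L.

451 mg/L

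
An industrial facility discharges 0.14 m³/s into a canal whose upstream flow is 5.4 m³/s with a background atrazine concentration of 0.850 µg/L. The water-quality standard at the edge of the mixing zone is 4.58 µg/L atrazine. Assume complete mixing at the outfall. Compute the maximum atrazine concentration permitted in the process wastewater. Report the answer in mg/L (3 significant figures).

0.148 mg/L

0.850 µg/L = 0.00085 mg/L.
4.58 µg/L = 0.00458 mg/L.
Mass balance: 0.00458·5.54 = 0.14·Cₑ + 5.4·0.00085.
Cₑ = (0.02537 − 0.00459) / 0.14 = 0.1485 mg/L.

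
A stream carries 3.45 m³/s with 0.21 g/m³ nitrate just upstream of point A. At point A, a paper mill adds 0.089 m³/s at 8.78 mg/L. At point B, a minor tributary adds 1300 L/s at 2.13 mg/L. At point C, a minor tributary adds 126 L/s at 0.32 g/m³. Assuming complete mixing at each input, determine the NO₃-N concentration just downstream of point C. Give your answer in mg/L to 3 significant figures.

0.869 mg/L

After input A: C = (3.45·0.21 + 0.089·8.78) / 3.539 = 0.4255 mg/L.
1300 L/s = 1.3 m³/s.
After input B: C = (3.539·0.4255 + 1.3·2.13) / 4.839 = 0.8834 mg/L.
126 L/s = 0.126 m³/s.
After input C: C = (4.839·0.8834 + 0.126·0.32) / 4.965 = 0.8691 mg/L.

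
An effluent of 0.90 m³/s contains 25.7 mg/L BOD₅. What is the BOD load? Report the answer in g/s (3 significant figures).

23.1 g/s

Mass flux = Q·C = 0.9 m³/s × 25.7 g/m³ = 23.13 g/s.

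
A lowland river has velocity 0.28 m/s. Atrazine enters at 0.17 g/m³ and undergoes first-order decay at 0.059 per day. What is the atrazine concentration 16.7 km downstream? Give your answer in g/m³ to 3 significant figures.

0.163 g/m³

Travel time t = 16.7 km / 0.28 m/s = 1.67e+04/0.28 = 5.964e+04 s = 0.6903 d.
First-order decay: C = 0.17·exp(−0.059·0.6903) = 0.17·0.9601 = 0.1632 g/m³.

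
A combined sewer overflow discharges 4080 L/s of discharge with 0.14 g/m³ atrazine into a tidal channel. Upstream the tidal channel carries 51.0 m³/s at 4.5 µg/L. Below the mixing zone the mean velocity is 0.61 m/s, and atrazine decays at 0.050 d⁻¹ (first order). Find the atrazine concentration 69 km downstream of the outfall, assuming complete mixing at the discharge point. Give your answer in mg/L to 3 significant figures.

4080 L/s = 4.08 m³/s.
4.5 µg/L = 0.0045 mg/L.
After complete mixing, C₀ = (4.08·0.14 + 51·0.0045) / 55.08 = 0.01454 mg/L.
Travel time t = 6.9e+04 m / 0.61 m/s = 1.131e+05 s = 1.309 d.
C = 0.01454·exp(−0.050·1.309) = 0.01454·0.9366 = 0.01362 mg/L.

0.0136 mg/L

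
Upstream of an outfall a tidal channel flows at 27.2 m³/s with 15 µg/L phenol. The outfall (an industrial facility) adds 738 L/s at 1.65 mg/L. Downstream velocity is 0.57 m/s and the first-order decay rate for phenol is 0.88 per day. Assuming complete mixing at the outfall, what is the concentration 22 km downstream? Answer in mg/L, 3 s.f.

738 L/s = 0.738 m³/s.
15 µg/L = 0.015 mg/L.
After complete mixing, C₀ = (0.738·1.65 + 27.2·0.015) / 27.94 = 0.05819 mg/L.
Travel time t = 2.2e+04 m / 0.57 m/s = 3.86e+04 s = 0.4467 d.
C = 0.05819·exp(−0.88·0.4467) = 0.05819·0.675 = 0.03928 mg/L.

0.0393 mg/L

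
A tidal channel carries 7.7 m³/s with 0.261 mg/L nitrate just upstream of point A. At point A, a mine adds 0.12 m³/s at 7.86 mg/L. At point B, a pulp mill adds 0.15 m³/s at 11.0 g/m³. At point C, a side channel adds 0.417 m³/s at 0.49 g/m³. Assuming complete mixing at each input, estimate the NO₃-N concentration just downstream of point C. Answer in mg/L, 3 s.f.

0.573 mg/L

After input A: C = (7.7·0.261 + 0.12·7.86) / 7.82 = 0.3776 mg/L.
After input B: C = (7.82·0.3776 + 0.15·11) / 7.97 = 0.5775 mg/L.
After input C: C = (7.97·0.5775 + 0.417·0.49) / 8.387 = 0.5732 mg/L.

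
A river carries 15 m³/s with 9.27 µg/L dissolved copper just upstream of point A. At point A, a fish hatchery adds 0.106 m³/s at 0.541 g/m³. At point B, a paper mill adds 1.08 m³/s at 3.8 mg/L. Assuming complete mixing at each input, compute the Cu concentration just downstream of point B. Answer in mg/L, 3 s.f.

9.27 µg/L = 0.00927 mg/L.
After input A: C = (15·0.00927 + 0.106·0.541) / 15.11 = 0.013 mg/L.
After input B: C = (15.11·0.013 + 1.08·3.8) / 16.19 = 0.2657 mg/L.

0.266 mg/L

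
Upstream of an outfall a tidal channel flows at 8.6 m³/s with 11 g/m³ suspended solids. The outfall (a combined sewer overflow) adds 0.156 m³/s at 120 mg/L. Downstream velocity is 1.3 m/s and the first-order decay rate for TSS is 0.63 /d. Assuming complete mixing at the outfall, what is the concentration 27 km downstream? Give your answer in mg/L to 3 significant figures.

11.1 mg/L

After complete mixing, C₀ = (0.156·120 + 8.6·11) / 8.756 = 12.94 mg/L.
Travel time t = 2.7e+04 m / 1.3 m/s = 2.077e+04 s = 0.2404 d.
C = 12.94·exp(−0.63·0.2404) = 12.94·0.8595 = 11.12 mg/L.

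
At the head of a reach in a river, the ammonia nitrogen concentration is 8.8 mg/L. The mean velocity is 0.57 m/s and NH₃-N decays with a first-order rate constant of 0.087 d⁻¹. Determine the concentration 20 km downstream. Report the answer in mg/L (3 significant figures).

Travel time t = 20 km / 0.57 m/s = 2e+04/0.57 = 3.509e+04 s = 0.4061 d.
First-order decay: C = 8.8·exp(−0.087·0.4061) = 8.8·0.9653 = 8.495 mg/L.

8.49 mg/L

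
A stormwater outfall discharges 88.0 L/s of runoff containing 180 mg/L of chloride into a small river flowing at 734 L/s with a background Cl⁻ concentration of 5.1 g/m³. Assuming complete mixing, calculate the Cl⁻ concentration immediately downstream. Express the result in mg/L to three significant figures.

88.0 L/s = 0.088 m³/s.
734 L/s = 0.734 m³/s.
Conservation of mass across the mixing zone: C = (0.088·180 + 0.734·5.1) / (0.088 + 0.734) = 19.58/0.822 = 23.82 mg/L.

23.8 mg/L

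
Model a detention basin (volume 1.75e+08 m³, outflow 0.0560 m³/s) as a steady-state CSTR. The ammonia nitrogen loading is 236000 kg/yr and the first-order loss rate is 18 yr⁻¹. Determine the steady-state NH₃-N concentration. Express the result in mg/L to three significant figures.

0.0749 mg/L

Outflow Q = 0.0560 m³/s × 3.156e+07 s/yr = 1.767e+06 m³/yr.
Steady-state CSTR mass balance: W = Q·C + k·V·C, so C = W/(Q + kV).
Q + kV = 1.767e+06 + 18·1.75e+08 = 3.152e+09 m³/yr.
C = 236000/3.152e+09 = 7.488e-05 kg/m³ = 0.07488 mg/L.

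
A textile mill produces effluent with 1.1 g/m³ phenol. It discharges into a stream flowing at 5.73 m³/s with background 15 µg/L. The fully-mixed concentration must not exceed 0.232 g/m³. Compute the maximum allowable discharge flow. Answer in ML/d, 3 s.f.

124 ML/d

15 µg/L = 0.015 mg/L.
Mass balance at complete mixing: C_std·(Q_w + Q_r) = Q_w·C_e + Q_r·C_b.
Rearranging, Q_w = Q_r·(C_std − C_b)/(C_e − C_std) = 5.73·(0.232 − 0.015) / (1.1 − 0.232) = 1.433 m³/s.
= 123.8 ML/d.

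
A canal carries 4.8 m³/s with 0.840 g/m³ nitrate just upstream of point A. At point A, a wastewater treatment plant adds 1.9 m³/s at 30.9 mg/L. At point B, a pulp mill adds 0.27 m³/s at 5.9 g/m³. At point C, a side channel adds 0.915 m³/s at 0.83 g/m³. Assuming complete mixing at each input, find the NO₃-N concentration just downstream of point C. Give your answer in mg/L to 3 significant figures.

After input A: C = (4.8·0.84 + 1.9·30.9) / 6.7 = 9.364 mg/L.
After input B: C = (6.7·9.364 + 0.27·5.9) / 6.97 = 9.23 mg/L.
After input C: C = (6.97·9.23 + 0.915·0.83) / 7.885 = 8.255 mg/L.

8.26 mg/L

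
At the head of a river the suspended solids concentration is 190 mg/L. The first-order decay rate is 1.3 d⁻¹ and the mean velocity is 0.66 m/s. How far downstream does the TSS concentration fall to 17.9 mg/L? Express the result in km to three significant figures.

From C = C₀·e^(−kt), t = ln(C₀/C)/k = ln(190/17.9)/1.3 = 2.362/1.3 = 1.817 d.
Distance = v·t = 0.66 m/s × 1.57e+05 s = 1.036e+05 m = 103.6 km.

104 km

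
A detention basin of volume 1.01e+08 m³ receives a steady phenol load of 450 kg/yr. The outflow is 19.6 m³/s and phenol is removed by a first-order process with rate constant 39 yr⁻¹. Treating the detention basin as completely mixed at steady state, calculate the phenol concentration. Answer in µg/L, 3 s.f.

Outflow Q = 19.6 m³/s × 3.156e+07 s/yr = 6.185e+08 m³/yr.
Steady-state CSTR mass balance: W = Q·C + k·V·C, so C = W/(Q + kV).
Q + kV = 6.185e+08 + 39·1.01e+08 = 4.558e+09 m³/yr.
C = 450/4.558e+09 = 9.874e-08 kg/m³ = 9.874e-05 mg/L = 0.09874 µg/L.

0.0987 µg/L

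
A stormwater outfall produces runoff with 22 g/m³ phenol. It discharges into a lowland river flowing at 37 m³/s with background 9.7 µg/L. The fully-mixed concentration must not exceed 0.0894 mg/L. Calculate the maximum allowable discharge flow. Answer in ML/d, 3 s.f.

9.7 µg/L = 0.0097 mg/L.
Mass balance at complete mixing: C_std·(Q_w + Q_r) = Q_w·C_e + Q_r·C_b.
Rearranging, Q_w = Q_r·(C_std − C_b)/(C_e − C_std) = 37·(0.0894 − 0.0097) / (22 − 0.0894) = 0.1346 m³/s.
= 11.63 ML/d.

11.6 ML/d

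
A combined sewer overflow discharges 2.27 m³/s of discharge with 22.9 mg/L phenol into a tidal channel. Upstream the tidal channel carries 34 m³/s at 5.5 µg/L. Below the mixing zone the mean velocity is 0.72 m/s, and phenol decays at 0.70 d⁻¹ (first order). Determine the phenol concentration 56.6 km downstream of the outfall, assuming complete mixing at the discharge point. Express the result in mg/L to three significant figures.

0.761 mg/L

5.5 µg/L = 0.0055 mg/L.
After complete mixing, C₀ = (2.27·22.9 + 34·0.0055) / 36.27 = 1.438 mg/L.
Travel time t = 5.66e+04 m / 0.72 m/s = 7.861e+04 s = 0.9099 d.
C = 1.438·exp(−0.70·0.9099) = 1.438·0.5289 = 0.7608 mg/L.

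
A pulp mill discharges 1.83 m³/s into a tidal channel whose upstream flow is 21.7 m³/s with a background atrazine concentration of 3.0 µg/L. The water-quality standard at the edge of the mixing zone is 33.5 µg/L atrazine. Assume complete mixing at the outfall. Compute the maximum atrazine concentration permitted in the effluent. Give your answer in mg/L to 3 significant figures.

3.0 µg/L = 0.003 mg/L.
33.5 µg/L = 0.0335 mg/L.
Mass balance: 0.0335·23.53 = 1.83·Cₑ + 21.7·0.003.
Cₑ = (0.7883 − 0.0651) / 1.83 = 0.3952 mg/L.

0.395 mg/L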